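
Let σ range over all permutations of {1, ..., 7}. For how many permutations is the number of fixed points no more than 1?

3709

# with exactly i fixed is C(7,i)·!(7-i); sum over i=0..1:
  i=0: C(7,0)·!7 = 1·1854 = 1854
  i=1: C(7,1)·!6 = 7·265 = 1855
Total = 3709.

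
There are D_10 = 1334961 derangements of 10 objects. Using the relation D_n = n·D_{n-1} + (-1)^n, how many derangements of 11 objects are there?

14684570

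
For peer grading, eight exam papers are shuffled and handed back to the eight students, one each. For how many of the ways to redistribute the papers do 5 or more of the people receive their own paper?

141

# with exactly i fixed is C(8,i)·!(8-i); sum over i=5..8:
  i=5: C(8,5)·!3 = 56·2 = 112
  i=6: C(8,6)·!2 = 28·1 = 28
  i=7: C(8,7)·!1 = 8·0 = 0
  i=8: C(8,8)·!0 = 1·1 = 1
Total = 141.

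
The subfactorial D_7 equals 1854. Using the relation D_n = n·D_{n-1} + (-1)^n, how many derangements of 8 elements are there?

14833

D_8 = 8·1854 + 1 = 14833.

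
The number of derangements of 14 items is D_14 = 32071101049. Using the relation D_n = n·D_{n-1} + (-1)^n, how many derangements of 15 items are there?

D_15 = 15·32071101049 - 1 = 481066515734.

481066515734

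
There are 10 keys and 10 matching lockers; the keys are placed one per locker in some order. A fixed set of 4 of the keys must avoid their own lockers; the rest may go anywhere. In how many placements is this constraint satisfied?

2399760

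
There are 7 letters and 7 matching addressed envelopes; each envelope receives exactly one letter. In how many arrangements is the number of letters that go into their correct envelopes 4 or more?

92

# with exactly i fixed is C(7,i)·!(7-i); sum over i=4..7:
  i=4: C(7,4)·!3 = 35·2 = 70
  i=5: C(7,5)·!2 = 21·1 = 21
  i=6: C(7,6)·!1 = 7·0 = 0
  i=7: C(7,7)·!0 = 1·1 = 1
Total = 92.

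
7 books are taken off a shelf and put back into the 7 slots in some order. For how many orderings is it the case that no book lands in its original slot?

1854

The number of derangements of 7 is !7 = Σ_{k=0}^{7} (-1)^k·7!/k!
= 7! - 7!/1! + 7!/2! - 7!/3! + 7!/4! - 7!/5! + 7!/6! - 7!/7!
= 5040 - 5040 + 2520 - 840 + 210 - 42 + 7 - 1
= 1854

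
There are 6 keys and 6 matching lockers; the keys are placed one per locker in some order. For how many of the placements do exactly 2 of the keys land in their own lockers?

Choose which 2 of the 6 are fixed: C(6,2) = 15.
The other 4 form a derangement: !4 = 9.
Total: 15 × 9 = 135.

135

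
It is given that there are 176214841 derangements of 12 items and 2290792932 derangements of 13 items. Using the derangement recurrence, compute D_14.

D_14 = (14-1)·(D_13 + D_12) = 13·(2290792932 + 176214841) = 13·2467007773 = 32071101049.

32071101049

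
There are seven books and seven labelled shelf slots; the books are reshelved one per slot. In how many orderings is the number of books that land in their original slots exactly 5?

21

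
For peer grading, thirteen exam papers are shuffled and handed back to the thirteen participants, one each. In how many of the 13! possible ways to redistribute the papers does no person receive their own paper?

2290792932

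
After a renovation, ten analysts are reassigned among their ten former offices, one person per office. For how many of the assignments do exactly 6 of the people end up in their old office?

1890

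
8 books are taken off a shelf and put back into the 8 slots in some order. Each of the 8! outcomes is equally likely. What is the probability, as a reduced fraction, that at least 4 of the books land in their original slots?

257/13440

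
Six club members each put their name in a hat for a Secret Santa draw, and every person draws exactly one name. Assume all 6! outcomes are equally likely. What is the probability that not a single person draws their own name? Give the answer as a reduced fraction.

Favorable outcomes: !6 = 265.
Total outcomes: 6! = 720.
Probability = 265/720 = 53/144.

53/144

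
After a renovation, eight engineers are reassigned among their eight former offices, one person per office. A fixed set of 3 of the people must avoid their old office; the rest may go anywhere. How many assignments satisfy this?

27240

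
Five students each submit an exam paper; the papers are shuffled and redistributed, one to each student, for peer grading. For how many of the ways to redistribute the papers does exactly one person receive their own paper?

45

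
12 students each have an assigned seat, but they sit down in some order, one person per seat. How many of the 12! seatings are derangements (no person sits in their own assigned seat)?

!12 = 12! · Σ_{k=0}^{12} (-1)^k/k!
= 12! - 12!/1! + 12!/2! - 12!/3! + 12!/4! - 12!/5! + 12!/6! - 12!/7! + 12!/8! - 12!/9! + 12!/10! - 12!/11! + 12!/12!
= 479001600 - 479001600 + 239500800 - 79833600 + 19958400 - 3991680 + 665280 - 95040 + 11880 - 1320 + 132 - 12 + 1
= 176214841

176214841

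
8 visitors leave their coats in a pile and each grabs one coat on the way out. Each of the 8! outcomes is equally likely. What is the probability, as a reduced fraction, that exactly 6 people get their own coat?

1/1440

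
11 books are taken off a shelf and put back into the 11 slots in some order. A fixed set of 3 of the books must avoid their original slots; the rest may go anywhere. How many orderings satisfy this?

Let A_j be the event that the j-th constrained one is fixed. By inclusion-exclusion over the 3 events:
Σ_{j=0}^{3} (-1)^j C(3,j)(11-j)!
= C(3,0)·11! - C(3,1)·10! + C(3,2)·9! - C(3,3)·8!
= 39916800 - 10886400 + 1088640 - 40320
= 30078720

30078720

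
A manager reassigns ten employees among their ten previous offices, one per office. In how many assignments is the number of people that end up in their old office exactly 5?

11088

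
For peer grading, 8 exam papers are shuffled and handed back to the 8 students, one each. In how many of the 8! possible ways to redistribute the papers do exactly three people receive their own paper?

2464

Pick the 3 fixed positions: C(8,3) = 56 ways.
The other 5 form a derangement: !5 = 44.
Total: 56 × 44 = 2464.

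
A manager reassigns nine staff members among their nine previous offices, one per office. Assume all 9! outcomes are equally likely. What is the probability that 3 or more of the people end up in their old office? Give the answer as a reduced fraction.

Favorable outcomes: Σ_{i≥3} C(9,i)·!(9-i) = 84·265 + 126·44 + 126·9 + 84·2 + 36·1 + 9·0 + 1·1 = 29143.
Total outcomes: 9! = 362880.
Probability = 29143/362880 = 29143/362880.

29143/362880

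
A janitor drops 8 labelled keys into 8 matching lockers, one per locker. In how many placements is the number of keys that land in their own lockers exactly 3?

2464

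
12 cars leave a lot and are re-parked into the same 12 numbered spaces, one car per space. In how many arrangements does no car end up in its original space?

!12 = 12! · Σ_{k=0}^{12} (-1)^k/k!
= 12! - 12!/1! + 12!/2! - 12!/3! + 12!/4! - 12!/5! + 12!/6! - 12!/7! + 12!/8! - 12!/9! + 12!/10! - 12!/11! + 12!/12!
= 479001600 - 479001600 + 239500800 - 79833600 + 19958400 - 3991680 + 665280 - 95040 + 11880 - 1320 + 132 - 12 + 1
= 176214841

176214841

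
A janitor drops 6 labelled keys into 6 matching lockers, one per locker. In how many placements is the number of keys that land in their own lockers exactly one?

Pick the single fixed position: C(6,1) = 6 ways.
The other 5 form a derangement: !5 = 44.
Total: 6 × 44 = 264.

264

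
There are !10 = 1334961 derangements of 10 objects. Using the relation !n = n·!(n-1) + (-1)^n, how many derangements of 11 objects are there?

14684570

!11 = 11·1334961 - 1 = 14684570.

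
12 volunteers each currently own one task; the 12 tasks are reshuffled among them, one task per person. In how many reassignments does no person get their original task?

176214841

!12 = 12! · Σ_{k=0}^{12} (-1)^k/k!
= 12! - 12!/1! + 12!/2! - 12!/3! + 12!/4! - 12!/5! + 12!/6! - 12!/7! + 12!/8! - 12!/9! + 12!/10! - 12!/11! + 12!/12!
= 479001600 - 479001600 + 239500800 - 79833600 + 19958400 - 3991680 + 665280 - 95040 + 11880 - 1320 + 132 - 12 + 1
= 176214841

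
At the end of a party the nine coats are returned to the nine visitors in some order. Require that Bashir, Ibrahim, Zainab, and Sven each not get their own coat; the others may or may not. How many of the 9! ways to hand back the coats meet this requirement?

229080

Let A_j be the event that the j-th constrained one is fixed. By inclusion-exclusion over the 4 events:
Σ_{j=0}^{4} (-1)^j C(4,j)(9-j)!
= C(4,0)·9! - C(4,1)·8! + C(4,2)·7! - C(4,3)·6! + C(4,4)·5!
= 362880 - 161280 + 30240 - 2880 + 120
= 229080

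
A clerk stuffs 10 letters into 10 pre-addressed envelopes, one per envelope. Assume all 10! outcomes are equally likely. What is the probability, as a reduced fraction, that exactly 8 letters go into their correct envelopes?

Favorable outcomes: C(10,8)·!2 = 45·1 = 45.
Total outcomes: 10! = 3628800.
Probability = 45/3628800 = 1/80640.

1/80640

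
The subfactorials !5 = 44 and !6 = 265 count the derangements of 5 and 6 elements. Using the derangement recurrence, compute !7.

1854

!7 = (7-1)·(!6 + !5) = 6·(265 + 44) = 6·309 = 1854.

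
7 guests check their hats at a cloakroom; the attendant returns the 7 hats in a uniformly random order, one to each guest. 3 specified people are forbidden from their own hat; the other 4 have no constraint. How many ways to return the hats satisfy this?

3216

Let A_j be the event that the j-th constrained one is fixed. By inclusion-exclusion over the 3 events:
Σ_{j=0}^{3} (-1)^j C(3,j)(7-j)!
= C(3,0)·7! - C(3,1)·6! + C(3,2)·5! - C(3,3)·4!
= 5040 - 2160 + 360 - 24
= 3216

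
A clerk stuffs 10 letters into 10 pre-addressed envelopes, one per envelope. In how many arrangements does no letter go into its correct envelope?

!10 is the nearest integer to 10!/e.
10! = 3628800, and 3628800/e ≈ 1334960.92, so !10 = 1334961.

1334961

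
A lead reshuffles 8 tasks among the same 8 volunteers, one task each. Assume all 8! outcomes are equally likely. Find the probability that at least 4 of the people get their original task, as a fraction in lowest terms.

Favorable outcomes: Σ_{i≥4} C(8,i)·!(8-i) = 70·9 + 56·2 + 28·1 + 8·0 + 1·1 = 771.
Total outcomes: 8! = 40320.
Probability = 771/40320 = 257/13440.

257/13440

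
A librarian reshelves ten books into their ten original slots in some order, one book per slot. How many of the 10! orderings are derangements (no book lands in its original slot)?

The subfactorial !10 = [10!/e] (nearest integer).
10! = 3628800, and 3628800/e ≈ 1334960.92, so !10 = 1334961.

1334961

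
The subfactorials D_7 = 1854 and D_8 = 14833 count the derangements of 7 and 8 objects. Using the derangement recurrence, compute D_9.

133496

D_9 = (9-1)·(D_8 + D_7) = 8·(14833 + 1854) = 8·16687 = 133496.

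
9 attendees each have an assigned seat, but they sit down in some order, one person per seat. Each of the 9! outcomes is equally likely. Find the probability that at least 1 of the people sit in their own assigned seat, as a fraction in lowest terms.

Favorable outcomes: Σ_{i≥1} C(9,i)·!(9-i) = 9·14833 + 36·1854 + 84·265 + 126·44 + 126·9 + 84·2 + 36·1 + 9·0 + 1·1 = 229384.
Total outcomes: 9! = 362880.
Probability = 229384/362880 = 28673/45360.

28673/45360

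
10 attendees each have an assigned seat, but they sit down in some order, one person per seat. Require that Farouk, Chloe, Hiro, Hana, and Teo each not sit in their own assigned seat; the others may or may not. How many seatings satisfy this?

2170680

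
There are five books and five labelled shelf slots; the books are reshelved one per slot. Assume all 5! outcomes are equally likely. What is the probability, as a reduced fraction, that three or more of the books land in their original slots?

Favorable outcomes: Σ_{i≥3} C(5,i)·!(5-i) = 10·1 + 5·0 + 1·1 = 11.
Total outcomes: 5! = 120.
Probability = 11/120 = 11/120.

11/120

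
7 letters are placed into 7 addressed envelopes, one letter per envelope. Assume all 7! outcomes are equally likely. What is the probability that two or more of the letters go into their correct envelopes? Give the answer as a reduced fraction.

Favorable outcomes: Σ_{i≥2} C(7,i)·!(7-i) = 21·44 + 35·9 + 35·2 + 21·1 + 7·0 + 1·1 = 1331.
Total outcomes: 7! = 5040.
Probability = 1331/5040 = 1331/5040.

1331/5040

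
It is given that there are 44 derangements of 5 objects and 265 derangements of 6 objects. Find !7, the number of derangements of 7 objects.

1854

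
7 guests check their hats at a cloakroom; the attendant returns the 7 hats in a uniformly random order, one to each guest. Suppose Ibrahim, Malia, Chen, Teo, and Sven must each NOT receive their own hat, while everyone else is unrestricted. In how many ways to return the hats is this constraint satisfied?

2428

Inclusion-exclusion on the 5 forbidden self-matches:
Σ_{j=0}^{5} (-1)^j C(5,j)(7-j)!
= C(5,0)·7! - C(5,1)·6! + C(5,2)·5! - C(5,3)·4! + C(5,4)·3! - C(5,5)·2!
= 5040 - 3600 + 1200 - 240 + 30 - 2
= 2428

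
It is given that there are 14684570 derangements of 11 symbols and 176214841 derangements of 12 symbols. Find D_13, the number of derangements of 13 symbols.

2290792932

D_13 = (13-1)·(D_12 + D_11) = 12·(176214841 + 14684570) = 12·190899411 = 2290792932.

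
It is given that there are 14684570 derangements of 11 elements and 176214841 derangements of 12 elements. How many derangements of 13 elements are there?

!13 = (13-1)·(!12 + !11) = 12·(176214841 + 14684570) = 12·190899411 = 2290792932.

2290792932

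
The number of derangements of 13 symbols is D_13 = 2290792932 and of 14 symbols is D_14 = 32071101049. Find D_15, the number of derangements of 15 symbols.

481066515734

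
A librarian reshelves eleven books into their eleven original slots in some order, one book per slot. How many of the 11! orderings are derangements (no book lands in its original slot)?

Recurrence: !11 = 11·!10 + (-1)^11.
!11 = 11·1334961 - 1 = 14684570

14684570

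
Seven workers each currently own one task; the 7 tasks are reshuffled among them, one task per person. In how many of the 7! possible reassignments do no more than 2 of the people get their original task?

4633

Sum C(7,i)·!(7-i) for i = 0..2:
  i=0: C(7,0)·!7 = 1·1854 = 1854
  i=1: C(7,1)·!6 = 7·265 = 1855
  i=2: C(7,2)·!5 = 21·44 = 924
Total = 4633.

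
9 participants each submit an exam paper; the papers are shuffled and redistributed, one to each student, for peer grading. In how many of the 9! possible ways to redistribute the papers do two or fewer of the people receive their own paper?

333737

Sum C(9,i)·!(9-i) for i = 0..2:
  i=0: C(9,0)·!9 = 1·133496 = 133496
  i=1: C(9,1)·!8 = 9·14833 = 133497
  i=2: C(9,2)·!7 = 36·1854 = 66744
Total = 333737.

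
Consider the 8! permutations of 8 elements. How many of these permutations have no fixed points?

The subfactorial !8 = [8!/e] (nearest integer).
8! = 40320, and 40320/e ≈ 14832.90, so !8 = 14833.

14833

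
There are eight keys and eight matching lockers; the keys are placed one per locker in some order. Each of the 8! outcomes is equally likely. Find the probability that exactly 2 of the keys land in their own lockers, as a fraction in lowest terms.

Favorable outcomes: C(8,2)·!6 = 28·265 = 7420.
Total outcomes: 8! = 40320.
Probability = 7420/40320 = 53/288.

53/288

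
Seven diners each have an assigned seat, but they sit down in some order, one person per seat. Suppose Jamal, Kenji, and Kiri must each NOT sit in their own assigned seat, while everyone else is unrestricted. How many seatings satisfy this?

3216

Let A_j be the event that the j-th constrained one is fixed. By inclusion-exclusion over the 3 events:
Σ_{j=0}^{3} (-1)^j C(3,j)(7-j)!
= C(3,0)·7! - C(3,1)·6! + C(3,2)·5! - C(3,3)·4!
= 5040 - 2160 + 360 - 24
= 3216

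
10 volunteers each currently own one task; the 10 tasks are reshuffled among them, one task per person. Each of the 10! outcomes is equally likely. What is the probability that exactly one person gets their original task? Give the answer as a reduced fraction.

16687/45360

Favorable outcomes: C(10,1)·!9 = 10·133496 = 1334960.
Total outcomes: 10! = 3628800.
Probability = 1334960/3628800 = 16687/45360.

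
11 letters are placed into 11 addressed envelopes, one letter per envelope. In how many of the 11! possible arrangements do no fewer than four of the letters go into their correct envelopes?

757934

# with exactly i fixed is C(11,i)·!(11-i); sum over i=4..11:
  i=4: C(11,4)·!7 = 330·1854 = 611820
  i=5: C(11,5)·!6 = 462·265 = 122430
  i=6: C(11,6)·!5 = 462·44 = 20328
  i=7: C(11,7)·!4 = 330·9 = 2970
  i=8: C(11,8)·!3 = 165·2 = 330
  i=9: C(11,9)·!2 = 55·1 = 55
  i=10: C(11,10)·!1 = 11·0 = 0
  i=11: C(11,11)·!0 = 1·1 = 1
Total = 757934.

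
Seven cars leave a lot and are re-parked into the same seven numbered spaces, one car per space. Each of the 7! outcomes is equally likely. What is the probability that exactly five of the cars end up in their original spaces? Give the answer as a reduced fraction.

Favorable outcomes: C(7,5)·!2 = 21·1 = 21.
Total outcomes: 7! = 5040.
Probability = 21/5040 = 1/240.

1/240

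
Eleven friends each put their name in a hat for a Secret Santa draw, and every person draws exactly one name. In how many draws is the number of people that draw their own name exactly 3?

Pick the 3 fixed positions: C(11,3) = 165 ways.
The remaining 8 must be deranged: !8 = 14833.
Total: 165 × 14833 = 2447445.

2447445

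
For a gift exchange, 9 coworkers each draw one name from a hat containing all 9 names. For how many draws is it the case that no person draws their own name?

!9 is the nearest integer to 9!/e.
9! = 362880, and 362880/e ≈ 133496.09, so !9 = 133496.

133496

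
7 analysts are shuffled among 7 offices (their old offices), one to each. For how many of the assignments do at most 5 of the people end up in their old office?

5039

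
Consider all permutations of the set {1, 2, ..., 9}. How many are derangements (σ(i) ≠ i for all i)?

133496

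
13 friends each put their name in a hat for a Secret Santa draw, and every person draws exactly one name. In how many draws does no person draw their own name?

2290792932

Use !n = n·!(n-1) + (-1)^n.
!13 = 13·176214841 - 1 = 2290792932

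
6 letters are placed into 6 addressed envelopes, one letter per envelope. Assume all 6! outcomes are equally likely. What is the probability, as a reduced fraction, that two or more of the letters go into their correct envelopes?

191/720

Favorable outcomes: Σ_{i≥2} C(6,i)·!(6-i) = 15·9 + 20·2 + 15·1 + 6·0 + 1·1 = 191.
Total outcomes: 6! = 720.
Probability = 191/720 = 191/720.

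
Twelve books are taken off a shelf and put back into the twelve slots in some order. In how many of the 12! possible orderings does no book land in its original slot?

176214841

The number of derangements of 12 is !12 = Σ_{k=0}^{12} (-1)^k·12!/k!
= 12! - 12!/1! + 12!/2! - 12!/3! + 12!/4! - 12!/5! + 12!/6! - 12!/7! + 12!/8! - 12!/9! + 12!/10! - 12!/11! + 12!/12!
= 479001600 - 479001600 + 239500800 - 79833600 + 19958400 - 3991680 + 665280 - 95040 + 11880 - 1320 + 132 - 12 + 1
= 176214841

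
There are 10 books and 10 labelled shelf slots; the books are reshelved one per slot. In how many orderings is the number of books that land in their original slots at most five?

3626624

Sum C(10,i)·!(10-i) for i = 0..5:
  i=0: C(10,0)·!10 = 1·1334961 = 1334961
  i=1: C(10,1)·!9 = 10·133496 = 1334960
  i=2: C(10,2)·!8 = 45·14833 = 667485
  i=3: C(10,3)·!7 = 120·1854 = 222480
  i=4: C(10,4)·!6 = 210·265 = 55650
  i=5: C(10,5)·!5 = 252·44 = 11088
Total = 3626624.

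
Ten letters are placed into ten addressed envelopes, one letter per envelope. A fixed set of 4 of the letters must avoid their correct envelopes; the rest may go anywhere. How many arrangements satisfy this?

Let A_j be the event that the j-th constrained one is fixed. By inclusion-exclusion over the 4 events:
Σ_{j=0}^{4} (-1)^j C(4,j)(10-j)!
= C(4,0)·10! - C(4,1)·9! + C(4,2)·8! - C(4,3)·7! + C(4,4)·6!
= 3628800 - 1451520 + 241920 - 20160 + 720
= 2399760

2399760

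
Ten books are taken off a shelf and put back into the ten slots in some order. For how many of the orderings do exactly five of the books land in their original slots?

11088

Choose which 5 of the 10 are fixed: C(10,5) = 252.
The remaining 5 must be deranged: !5 = 44.
Total: 252 × 44 = 11088.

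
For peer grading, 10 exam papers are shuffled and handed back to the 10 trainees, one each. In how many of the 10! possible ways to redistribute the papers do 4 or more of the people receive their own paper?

68914

# with exactly i fixed is C(10,i)·!(10-i); sum over i=4..10:
  i=4: C(10,4)·!6 = 210·265 = 55650
  i=5: C(10,5)·!5 = 252·44 = 11088
  i=6: C(10,6)·!4 = 210·9 = 1890
  i=7: C(10,7)·!3 = 120·2 = 240
  i=8: C(10,8)·!2 = 45·1 = 45
  i=9: C(10,9)·!1 = 10·0 = 0
  i=10: C(10,10)·!0 = 1·1 = 1
Total = 68914.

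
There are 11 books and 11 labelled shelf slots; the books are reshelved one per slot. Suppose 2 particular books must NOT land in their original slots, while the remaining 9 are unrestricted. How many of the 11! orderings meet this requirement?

33022080

Let A_j be the event that the j-th constrained one is fixed. By inclusion-exclusion over the 2 events:
Σ_{j=0}^{2} (-1)^j C(2,j)(11-j)!
= C(2,0)·11! - C(2,1)·10! + C(2,2)·9!
= 39916800 - 7257600 + 362880
= 33022080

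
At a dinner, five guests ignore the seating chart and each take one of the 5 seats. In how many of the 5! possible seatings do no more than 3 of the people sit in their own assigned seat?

119

Sum C(5,i)·!(5-i) for i = 0..3:
  i=0: C(5,0)·!5 = 1·44 = 44
  i=1: C(5,1)·!4 = 5·9 = 45
  i=2: C(5,2)·!3 = 10·2 = 20
  i=3: C(5,3)·!2 = 10·1 = 10
Total = 119.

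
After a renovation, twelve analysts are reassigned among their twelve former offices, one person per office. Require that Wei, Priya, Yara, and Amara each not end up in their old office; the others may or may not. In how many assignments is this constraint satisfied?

339696000

Inclusion-exclusion on the 4 forbidden self-matches:
Σ_{j=0}^{4} (-1)^j C(4,j)(12-j)!
= C(4,0)·12! - C(4,1)·11! + C(4,2)·10! - C(4,3)·9! + C(4,4)·8!
= 479001600 - 159667200 + 21772800 - 1451520 + 40320
= 339696000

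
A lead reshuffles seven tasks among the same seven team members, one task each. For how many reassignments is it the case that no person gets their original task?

1854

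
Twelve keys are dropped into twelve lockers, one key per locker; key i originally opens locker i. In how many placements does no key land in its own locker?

176214841

The subfactorial !12 = [12!/e] (nearest integer).
12! = 479001600, and 479001600/e ≈ 176214840.93, so !12 = 176214841.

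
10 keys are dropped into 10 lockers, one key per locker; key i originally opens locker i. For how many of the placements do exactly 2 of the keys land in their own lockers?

Choose which 2 of the 10 are fixed: C(10,2) = 45.
The other 8 form a derangement: !8 = 14833.
Total: 45 × 14833 = 667485.

667485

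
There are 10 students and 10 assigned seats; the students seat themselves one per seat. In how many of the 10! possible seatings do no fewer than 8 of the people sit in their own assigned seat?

46

# with exactly i fixed is C(10,i)·!(10-i); sum over i=8..10:
  i=8: C(10,8)·!2 = 45·1 = 45
  i=9: C(10,9)·!1 = 10·0 = 0
  i=10: C(10,10)·!0 = 1·1 = 1
Total = 46.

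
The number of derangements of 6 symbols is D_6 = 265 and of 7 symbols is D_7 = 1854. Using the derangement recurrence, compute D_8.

14833

D_8 = (8-1)·(D_7 + D_6) = 7·(1854 + 265) = 7·2119 = 14833.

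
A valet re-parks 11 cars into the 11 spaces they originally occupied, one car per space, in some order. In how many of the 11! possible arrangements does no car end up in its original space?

14684570

The number of derangements of 11 is !11 = Σ_{k=0}^{11} (-1)^k·11!/k!
= 11! - 11!/1! + 11!/2! - 11!/3! + 11!/4! - 11!/5! + 11!/6! - 11!/7! + 11!/8! - 11!/9! + 11!/10! - 11!/11!
= 39916800 - 39916800 + 19958400 - 6652800 + 1663200 - 332640 + 55440 - 7920 + 990 - 110 + 11 - 1
= 14684570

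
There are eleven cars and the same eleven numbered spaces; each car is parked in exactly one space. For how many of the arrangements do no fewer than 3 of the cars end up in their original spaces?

3205379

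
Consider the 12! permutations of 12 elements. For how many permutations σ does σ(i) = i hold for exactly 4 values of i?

7342335

Choose which 4 of the 12 are fixed: C(12,4) = 495.
The remaining 8 must be deranged: !8 = 14833.
Total: 495 × 14833 = 7342335.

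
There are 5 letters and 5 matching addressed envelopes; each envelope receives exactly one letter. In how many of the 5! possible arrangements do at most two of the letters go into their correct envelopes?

109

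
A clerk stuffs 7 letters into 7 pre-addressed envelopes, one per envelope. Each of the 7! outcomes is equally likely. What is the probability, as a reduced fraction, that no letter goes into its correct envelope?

Favorable outcomes: !7 = 1854.
Total outcomes: 7! = 5040.
Probability = 1854/5040 = 103/280.

103/280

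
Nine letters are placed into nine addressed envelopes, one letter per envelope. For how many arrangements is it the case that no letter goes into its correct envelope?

Use !n = (n-1)(!(n-1) + !(n-2)).
!9 = 8·(14833 + 1854) = 8·16687 = 133496

133496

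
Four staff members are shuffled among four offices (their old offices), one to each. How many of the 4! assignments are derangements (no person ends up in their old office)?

By inclusion-exclusion, !4 = Σ (-1)^k · 4!/k! for k=0..4
= 4! - 4!/1! + 4!/2! - 4!/3! + 4!/4!
= 24 - 24 + 12 - 4 + 1
= 9

9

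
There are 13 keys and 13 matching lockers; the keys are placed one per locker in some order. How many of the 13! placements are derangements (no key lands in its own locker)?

Recurrence: !13 = 12·(!12 + !11).
!13 = 12·(176214841 + 14684570) = 12·190899411 = 2290792932

2290792932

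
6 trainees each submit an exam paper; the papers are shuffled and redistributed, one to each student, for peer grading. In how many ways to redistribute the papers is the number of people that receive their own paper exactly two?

135

Choose which 2 of the 6 are fixed: C(6,2) = 15.
The other 4 form a derangement: !4 = 9.
Total: 15 × 9 = 135.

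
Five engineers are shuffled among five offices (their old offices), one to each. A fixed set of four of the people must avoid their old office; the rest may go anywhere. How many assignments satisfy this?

Inclusion-exclusion on the 4 forbidden self-matches:
Σ_{j=0}^{4} (-1)^j C(4,j)(5-j)!
= C(4,0)·5! - C(4,1)·4! + C(4,2)·3! - C(4,3)·2! + C(4,4)·1!
= 120 - 96 + 36 - 8 + 1
= 53

53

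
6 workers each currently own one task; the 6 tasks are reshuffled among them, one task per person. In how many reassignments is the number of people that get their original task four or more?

# with exactly i fixed is C(6,i)·!(6-i); sum over i=4..6:
  i=4: C(6,4)·!2 = 15·1 = 15
  i=5: C(6,5)·!1 = 6·0 = 0
  i=6: C(6,6)·!0 = 1·1 = 1
Total = 16.

16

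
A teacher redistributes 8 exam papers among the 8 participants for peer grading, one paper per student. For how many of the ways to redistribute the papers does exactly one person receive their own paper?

14832

Pick the single fixed position: C(8,1) = 8 ways.
The other 7 form a derangement: !7 = 1854.
Total: 8 × 1854 = 14832.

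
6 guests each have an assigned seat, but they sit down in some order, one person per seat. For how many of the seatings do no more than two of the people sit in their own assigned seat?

Sum C(6,i)·!(6-i) for i = 0..2:
  i=0: C(6,0)·!6 = 1·265 = 265
  i=1: C(6,1)·!5 = 6·44 = 264
  i=2: C(6,2)·!4 = 15·9 = 135
Total = 664.

664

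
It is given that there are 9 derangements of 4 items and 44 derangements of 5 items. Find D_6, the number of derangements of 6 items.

265

D_6 = (6-1)·(D_5 + D_4) = 5·(44 + 9) = 5·53 = 265.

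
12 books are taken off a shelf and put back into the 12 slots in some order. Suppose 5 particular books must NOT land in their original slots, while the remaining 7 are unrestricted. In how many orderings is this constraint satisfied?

312273360

Let A_j be the event that the j-th constrained one is fixed. By inclusion-exclusion over the 5 events:
Σ_{j=0}^{5} (-1)^j C(5,j)(12-j)!
= C(5,0)·12! - C(5,1)·11! + C(5,2)·10! - C(5,3)·9! + C(5,4)·8! - C(5,5)·7!
= 479001600 - 199584000 + 36288000 - 3628800 + 201600 - 5040
= 312273360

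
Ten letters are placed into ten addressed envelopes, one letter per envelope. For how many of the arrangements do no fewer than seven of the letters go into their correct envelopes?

286

Sum C(10,i)·!(10-i) for i = 7..10:
  i=7: C(10,7)·!3 = 120·2 = 240
  i=8: C(10,8)·!2 = 45·1 = 45
  i=9: C(10,9)·!1 = 10·0 = 0
  i=10: C(10,10)·!0 = 1·1 = 1
Total = 286.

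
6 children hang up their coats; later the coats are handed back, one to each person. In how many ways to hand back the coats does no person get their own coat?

265

Use !n = n·!(n-1) + (-1)^n.
!6 = 6·44 + 1 = 265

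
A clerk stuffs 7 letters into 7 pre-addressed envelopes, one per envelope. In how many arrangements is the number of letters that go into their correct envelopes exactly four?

70

Choose which 4 of the 7 are fixed: C(7,4) = 35.
The other 3 form a derangement: !3 = 2.
Total: 35 × 2 = 70.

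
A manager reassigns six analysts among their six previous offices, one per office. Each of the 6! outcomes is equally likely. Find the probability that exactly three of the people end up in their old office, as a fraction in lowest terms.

Favorable outcomes: C(6,3)·!3 = 20·2 = 40.
Total outcomes: 6! = 720.
Probability = 40/720 = 1/18.

1/18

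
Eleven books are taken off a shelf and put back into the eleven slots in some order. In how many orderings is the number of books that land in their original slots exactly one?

14684571

Choose which one of the 11 is fixed: C(11,1) = 11.
The other 10 form a derangement: !10 = 1334961.
Total: 11 × 1334961 = 14684571.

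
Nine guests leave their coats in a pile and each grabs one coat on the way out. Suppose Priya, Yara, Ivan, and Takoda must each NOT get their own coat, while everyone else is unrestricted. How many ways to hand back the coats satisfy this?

229080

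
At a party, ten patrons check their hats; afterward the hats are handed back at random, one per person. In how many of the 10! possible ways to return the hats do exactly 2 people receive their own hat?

667485

Choose which 2 of the 10 are fixed: C(10,2) = 45.
The remaining 8 must be deranged: !8 = 14833.
Total: 45 × 14833 = 667485.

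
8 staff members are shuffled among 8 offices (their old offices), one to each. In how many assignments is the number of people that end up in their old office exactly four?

Pick the 4 fixed positions: C(8,4) = 70 ways.
The remaining 4 must be deranged: !4 = 9.
Total: 70 × 9 = 630.

630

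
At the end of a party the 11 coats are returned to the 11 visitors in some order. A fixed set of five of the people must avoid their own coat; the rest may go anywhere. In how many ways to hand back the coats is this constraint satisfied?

Inclusion-exclusion on the 5 forbidden self-matches:
Σ_{j=0}^{5} (-1)^j C(5,j)(11-j)!
= C(5,0)·11! - C(5,1)·10! + C(5,2)·9! - C(5,3)·8! + C(5,4)·7! - C(5,5)·6!
= 39916800 - 18144000 + 3628800 - 403200 + 25200 - 720
= 25022880

25022880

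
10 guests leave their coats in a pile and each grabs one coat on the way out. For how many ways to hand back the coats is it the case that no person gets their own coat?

1334961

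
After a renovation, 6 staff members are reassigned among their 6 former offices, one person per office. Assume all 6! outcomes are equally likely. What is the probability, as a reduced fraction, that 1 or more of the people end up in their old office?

Favorable outcomes: Σ_{i≥1} C(6,i)·!(6-i) = 6·44 + 15·9 + 20·2 + 15·1 + 6·0 + 1·1 = 455.
Total outcomes: 6! = 720.
Probability = 455/720 = 91/144.

91/144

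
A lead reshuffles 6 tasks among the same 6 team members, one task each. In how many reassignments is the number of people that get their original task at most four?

719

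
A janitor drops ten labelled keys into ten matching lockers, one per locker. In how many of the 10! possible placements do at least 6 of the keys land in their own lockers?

# with exactly i fixed is C(10,i)·!(10-i); sum over i=6..10:
  i=6: C(10,6)·!4 = 210·9 = 1890
  i=7: C(10,7)·!3 = 120·2 = 240
  i=8: C(10,8)·!2 = 45·1 = 45
  i=9: C(10,9)·!1 = 10·0 = 0
  i=10: C(10,10)·!0 = 1·1 = 1
Total = 2176.

2176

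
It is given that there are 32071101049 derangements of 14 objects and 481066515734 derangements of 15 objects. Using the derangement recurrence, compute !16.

7697064251745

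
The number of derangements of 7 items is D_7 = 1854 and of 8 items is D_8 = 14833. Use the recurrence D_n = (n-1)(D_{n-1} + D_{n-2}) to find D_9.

133496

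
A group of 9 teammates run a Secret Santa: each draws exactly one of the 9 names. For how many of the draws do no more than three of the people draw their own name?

Sum C(9,i)·!(9-i) for i = 0..3:
  i=0: C(9,0)·!9 = 1·133496 = 133496
  i=1: C(9,1)·!8 = 9·14833 = 133497
  i=2: C(9,2)·!7 = 36·1854 = 66744
  i=3: C(9,3)·!6 = 84·265 = 22260
Total = 355997.

355997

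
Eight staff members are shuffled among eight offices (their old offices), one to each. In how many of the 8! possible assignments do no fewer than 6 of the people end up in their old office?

29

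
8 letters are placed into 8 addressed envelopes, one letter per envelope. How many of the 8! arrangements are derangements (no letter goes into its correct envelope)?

14833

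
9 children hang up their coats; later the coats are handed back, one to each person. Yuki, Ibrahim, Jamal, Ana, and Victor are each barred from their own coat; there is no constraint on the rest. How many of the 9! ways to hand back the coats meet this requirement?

205056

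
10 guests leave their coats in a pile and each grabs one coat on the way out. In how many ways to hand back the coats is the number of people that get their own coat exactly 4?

55650

Choose which 4 of the 10 are fixed: C(10,4) = 210.
The other 6 form a derangement: !6 = 265.
Total: 210 × 265 = 55650.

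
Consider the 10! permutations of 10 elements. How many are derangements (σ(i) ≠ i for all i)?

1334961

By inclusion-exclusion, !10 = Σ (-1)^k · 10!/k! for k=0..10
= 10! - 10!/1! + 10!/2! - 10!/3! + 10!/4! - 10!/5! + 10!/6! - 10!/7! + 10!/8! - 10!/9! + 10!/10!
= 3628800 - 3628800 + 1814400 - 604800 + 151200 - 30240 + 5040 - 720 + 90 - 10 + 1
= 1334961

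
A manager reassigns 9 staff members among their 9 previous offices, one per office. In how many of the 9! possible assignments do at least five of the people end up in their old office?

1339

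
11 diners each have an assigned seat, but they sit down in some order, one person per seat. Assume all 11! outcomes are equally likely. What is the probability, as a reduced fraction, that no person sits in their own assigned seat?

Favorable outcomes: !11 = 14684570.
Total outcomes: 11! = 39916800.
Probability = 14684570/39916800 = 1468457/3991680.

1468457/3991680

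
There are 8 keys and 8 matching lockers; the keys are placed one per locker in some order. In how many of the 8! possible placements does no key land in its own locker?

Use !n = n·!(n-1) + (-1)^n.
!8 = 8·1854 + 1 = 14833

14833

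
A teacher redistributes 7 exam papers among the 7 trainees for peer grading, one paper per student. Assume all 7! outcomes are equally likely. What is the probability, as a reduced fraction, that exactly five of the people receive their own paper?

Favorable outcomes: C(7,5)·!2 = 21·1 = 21.
Total outcomes: 7! = 5040.
Probability = 21/5040 = 1/240.

1/240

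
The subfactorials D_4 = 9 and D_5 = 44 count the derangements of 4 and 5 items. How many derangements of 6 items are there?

265

D_6 = (6-1)·(D_5 + D_4) = 5·(44 + 9) = 5·53 = 265.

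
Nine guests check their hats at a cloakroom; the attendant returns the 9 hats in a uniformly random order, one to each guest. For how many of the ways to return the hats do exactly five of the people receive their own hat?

1134

Choose which 5 of the 9 are fixed: C(9,5) = 126.
The other 4 form a derangement: !4 = 9.
Total: 126 × 9 = 1134.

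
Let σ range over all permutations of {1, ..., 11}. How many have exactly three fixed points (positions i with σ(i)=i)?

Pick the 3 fixed positions: C(11,3) = 165 ways.
The other 8 form a derangement: !8 = 14833.
Total: 165 × 14833 = 2447445.

2447445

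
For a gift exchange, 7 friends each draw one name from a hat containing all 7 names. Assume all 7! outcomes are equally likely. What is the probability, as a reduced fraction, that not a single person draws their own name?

Favorable outcomes: !7 = 1854.
Total outcomes: 7! = 5040.
Probability = 1854/5040 = 103/280.

103/280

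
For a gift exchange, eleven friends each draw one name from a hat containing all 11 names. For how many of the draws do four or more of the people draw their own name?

757934

Sum C(11,i)·!(11-i) for i = 4..11:
  i=4: C(11,4)·!7 = 330·1854 = 611820
  i=5: C(11,5)·!6 = 462·265 = 122430
  i=6: C(11,6)·!5 = 462·44 = 20328
  i=7: C(11,7)·!4 = 330·9 = 2970
  i=8: C(11,8)·!3 = 165·2 = 330
  i=9: C(11,9)·!2 = 55·1 = 55
  i=10: C(11,10)·!1 = 11·0 = 0
  i=11: C(11,11)·!0 = 1·1 = 1
Total = 757934.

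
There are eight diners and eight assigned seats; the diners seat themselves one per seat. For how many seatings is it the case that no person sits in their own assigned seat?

14833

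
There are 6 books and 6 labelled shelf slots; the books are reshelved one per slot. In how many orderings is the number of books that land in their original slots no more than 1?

# with exactly i fixed is C(6,i)·!(6-i); sum over i=0..1:
  i=0: C(6,0)·!6 = 1·265 = 265
  i=1: C(6,1)·!5 = 6·44 = 264
Total = 529.

529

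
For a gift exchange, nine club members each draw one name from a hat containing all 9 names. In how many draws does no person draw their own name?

Recurrence: !9 = 9·!8 + (-1)^9.
!9 = 9·14833 - 1 = 133496

133496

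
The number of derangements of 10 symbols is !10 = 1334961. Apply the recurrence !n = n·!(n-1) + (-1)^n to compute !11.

14684570

!11 = 11·1334961 - 1 = 14684570.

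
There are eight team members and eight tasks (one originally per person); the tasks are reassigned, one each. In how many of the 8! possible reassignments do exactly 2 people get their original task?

Choose which 2 of the 8 are fixed: C(8,2) = 28.
The remaining 6 must be deranged: !6 = 265.
Total: 28 × 265 = 7420.

7420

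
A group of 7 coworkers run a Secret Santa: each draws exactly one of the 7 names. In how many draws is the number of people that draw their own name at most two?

4633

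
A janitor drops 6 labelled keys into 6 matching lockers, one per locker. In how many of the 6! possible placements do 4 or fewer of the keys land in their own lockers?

719

# with exactly i fixed is C(6,i)·!(6-i); sum over i=0..4:
  i=0: C(6,0)·!6 = 1·265 = 265
  i=1: C(6,1)·!5 = 6·44 = 264
  i=2: C(6,2)·!4 = 15·9 = 135
  i=3: C(6,3)·!3 = 20·2 = 40
  i=4: C(6,4)·!2 = 15·1 = 15
Total = 719.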